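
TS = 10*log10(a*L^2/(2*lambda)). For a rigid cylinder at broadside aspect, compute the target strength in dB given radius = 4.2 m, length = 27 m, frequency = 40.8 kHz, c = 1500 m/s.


46.2 dB


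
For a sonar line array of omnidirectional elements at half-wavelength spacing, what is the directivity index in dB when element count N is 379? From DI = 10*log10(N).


DI = 10*log10(379) = 25.79

25.79 dB


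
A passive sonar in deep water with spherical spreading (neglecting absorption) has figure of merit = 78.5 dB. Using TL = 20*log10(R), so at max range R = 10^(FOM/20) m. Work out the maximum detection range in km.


At max range FOM = TL, so 20*log10(R) = 78.5
R = 10^(78.5/20) = 8413.95 m = 8.41 km

8.41 km


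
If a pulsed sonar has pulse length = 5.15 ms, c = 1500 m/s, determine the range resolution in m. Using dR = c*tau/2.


dR = c*tau/2 = 1500 * 5.15e-3 / 2 = 3.8625

3.8625 m


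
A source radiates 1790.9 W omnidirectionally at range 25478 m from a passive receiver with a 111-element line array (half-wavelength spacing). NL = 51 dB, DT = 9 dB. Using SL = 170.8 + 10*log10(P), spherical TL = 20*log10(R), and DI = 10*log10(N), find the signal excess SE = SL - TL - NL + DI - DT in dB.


Step 1: SL = 170.8 + 10*log10(1790.9) = 203.33 dB
Step 2: TL = 20*log10(25478) = 88.12 dB
Step 3: DI = 10*log10(111) = 20.45 dB
Step 4: SE = SL - TL - NL + DI - DT = 203.33 - 88.12 - 51 + 20.45 - 9 = 75.66

75.66 dB


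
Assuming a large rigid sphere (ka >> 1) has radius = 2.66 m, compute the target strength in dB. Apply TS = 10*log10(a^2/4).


TS = 10*log10(2.66^2 / 4) = 10*log10(1.7689) = 2.48

2.48 dB


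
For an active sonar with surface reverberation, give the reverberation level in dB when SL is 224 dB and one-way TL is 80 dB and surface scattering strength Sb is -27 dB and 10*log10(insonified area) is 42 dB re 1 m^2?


79 dB


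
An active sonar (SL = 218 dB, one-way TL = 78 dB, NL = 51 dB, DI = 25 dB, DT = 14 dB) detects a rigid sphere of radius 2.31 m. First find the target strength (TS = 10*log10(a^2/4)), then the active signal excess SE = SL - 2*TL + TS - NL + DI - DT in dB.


Step 1: TS = 10*log10(2.31^2/4) = 1.25 dB
Step 2: SE = SL - 2*TL + TS - NL + DI - DT = 218 - 2*78 + (1.25) - 51 + 25 - 14 = 23.25

23.25 dB


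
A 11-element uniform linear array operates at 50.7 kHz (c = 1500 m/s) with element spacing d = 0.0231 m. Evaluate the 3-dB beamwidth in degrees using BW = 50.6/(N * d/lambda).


Step 1: lambda = 1500/50700 = 0.02959 m
Step 2: d/lambda = 0.0231/0.02959 = 0.7807
Step 3: BW = 50.6/(N * d/lambda) = 50.6/(11 * 0.7807) = 5.89

5.89 deg


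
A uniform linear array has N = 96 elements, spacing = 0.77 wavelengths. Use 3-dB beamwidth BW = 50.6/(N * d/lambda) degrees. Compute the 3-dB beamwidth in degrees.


BW = 50.6 / (96 * 0.77) = 50.6 / 73.92 = 0.68

0.68 deg


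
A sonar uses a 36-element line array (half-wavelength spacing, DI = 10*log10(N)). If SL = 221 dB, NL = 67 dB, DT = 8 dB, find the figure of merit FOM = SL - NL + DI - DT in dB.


Step 1: DI = 10*log10(36) = 15.56 dB
Step 2: FOM = SL - NL + DI - DT = 221 - 67 + 15.56 - 8 = 161.56

161.56 dB


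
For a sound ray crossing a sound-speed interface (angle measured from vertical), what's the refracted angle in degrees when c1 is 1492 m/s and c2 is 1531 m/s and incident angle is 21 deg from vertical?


21.58 deg


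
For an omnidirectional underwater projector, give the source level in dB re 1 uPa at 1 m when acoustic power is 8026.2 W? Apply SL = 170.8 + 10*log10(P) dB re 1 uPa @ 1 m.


SL = 170.8 + 10*log10(8026.2) = 170.8 + 39.05 = 209.85

209.85 dB


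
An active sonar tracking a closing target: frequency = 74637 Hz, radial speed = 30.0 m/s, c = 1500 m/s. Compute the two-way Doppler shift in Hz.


fd = 2*f*v/c = 2 * 74637 * 30.0 / 1500 = 2985.48

2985.48 Hz


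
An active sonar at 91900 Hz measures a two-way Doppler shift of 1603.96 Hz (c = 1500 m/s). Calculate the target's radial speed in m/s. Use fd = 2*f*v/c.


From fd = 2*f*v/c, v = c*fd/(2*f) = 1500 * 1603.96 / (2*91900) = 13.09

13.09 m/s


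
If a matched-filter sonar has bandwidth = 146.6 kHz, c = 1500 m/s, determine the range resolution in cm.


dR = c/(2*BW) = 1500 / (2 * 146.6e3) = 0.0051 m = 0.51 cm

0.51 cm


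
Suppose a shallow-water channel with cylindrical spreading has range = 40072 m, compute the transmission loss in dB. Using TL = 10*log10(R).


TL = 10*log10(40072) = 46.03

46.03 dB


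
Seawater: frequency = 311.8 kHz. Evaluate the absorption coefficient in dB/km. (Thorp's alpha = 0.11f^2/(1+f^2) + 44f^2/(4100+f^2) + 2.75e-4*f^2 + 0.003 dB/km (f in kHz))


f^2 = 97219.24
alpha = 0.11*97219.24/(1+97219.24) + 44*97219.24/(4100+97219.24) + 2.75e-4*97219.24 + 0.003 = 69.068

69.068 dB/km


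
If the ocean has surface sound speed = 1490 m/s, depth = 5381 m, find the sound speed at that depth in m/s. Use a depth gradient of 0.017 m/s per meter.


c = 1490 + 0.017 * 5381 = 1581.477

1581.477 m/s


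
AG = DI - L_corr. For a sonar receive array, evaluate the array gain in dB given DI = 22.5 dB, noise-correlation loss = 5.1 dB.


AG = DI - L_corr = 22.5 - 5.1 = 17.4

17.4 dB


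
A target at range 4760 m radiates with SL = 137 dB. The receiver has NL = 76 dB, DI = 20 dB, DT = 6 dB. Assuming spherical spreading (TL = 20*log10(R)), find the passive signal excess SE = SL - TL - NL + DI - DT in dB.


1.45 dB


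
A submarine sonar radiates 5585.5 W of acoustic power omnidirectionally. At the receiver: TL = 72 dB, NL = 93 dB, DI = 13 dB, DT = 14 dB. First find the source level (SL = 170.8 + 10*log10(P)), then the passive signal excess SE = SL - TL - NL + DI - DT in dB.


Step 1: SL = 170.8 + 10*log10(5585.5) = 208.27 dB
Step 2: SE = SL - TL - NL + DI - DT = 208.27 - 72 - 93 + 13 - 14 = 42.27

42.27 dB


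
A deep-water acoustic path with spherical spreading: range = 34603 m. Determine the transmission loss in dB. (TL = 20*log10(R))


90.78 dB


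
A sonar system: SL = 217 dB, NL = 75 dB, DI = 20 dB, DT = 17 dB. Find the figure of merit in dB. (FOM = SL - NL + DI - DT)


145 dB


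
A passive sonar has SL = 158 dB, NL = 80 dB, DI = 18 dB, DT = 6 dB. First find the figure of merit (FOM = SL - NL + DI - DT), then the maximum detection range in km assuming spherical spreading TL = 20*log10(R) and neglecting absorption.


Step 1: FOM = SL - NL + DI - DT = 158 - 80 + 18 - 6 = 90 dB
Step 2: at max range FOM = TL = 20*log10(R), so R = 10^(90/20) = 31622.78 m = 31.62 km

31.62 km


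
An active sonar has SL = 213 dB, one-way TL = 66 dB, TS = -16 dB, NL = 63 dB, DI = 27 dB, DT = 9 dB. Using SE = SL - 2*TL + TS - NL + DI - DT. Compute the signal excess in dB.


20 dB


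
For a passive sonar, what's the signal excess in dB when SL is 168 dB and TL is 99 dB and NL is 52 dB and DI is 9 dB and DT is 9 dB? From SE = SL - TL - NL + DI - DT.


17 dB


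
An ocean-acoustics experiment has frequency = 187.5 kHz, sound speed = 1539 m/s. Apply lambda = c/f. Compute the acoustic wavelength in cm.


lambda = c/f = 1539 / 187500 = 0.0082 m = 0.82 cm

0.82 cm


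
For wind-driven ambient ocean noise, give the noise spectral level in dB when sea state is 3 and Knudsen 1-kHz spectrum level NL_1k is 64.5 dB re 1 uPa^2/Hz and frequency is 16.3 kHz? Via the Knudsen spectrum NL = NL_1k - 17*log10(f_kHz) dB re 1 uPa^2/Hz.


43.89 dB


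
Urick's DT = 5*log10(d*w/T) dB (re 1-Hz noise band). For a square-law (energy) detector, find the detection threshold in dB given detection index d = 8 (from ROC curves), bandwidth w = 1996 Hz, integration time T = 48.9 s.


12.57 dB


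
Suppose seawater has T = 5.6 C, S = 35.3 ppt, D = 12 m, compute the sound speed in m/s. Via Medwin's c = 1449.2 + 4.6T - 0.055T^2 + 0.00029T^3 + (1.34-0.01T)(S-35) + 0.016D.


c = 1449.2 + 4.6*5.6 - 0.055*5.6^2 + 0.00029*5.6^3 + (1.34 - 0.01*5.6)*(35.3 - 35) + 0.016*12 = 1473.86

1473.86 m/s


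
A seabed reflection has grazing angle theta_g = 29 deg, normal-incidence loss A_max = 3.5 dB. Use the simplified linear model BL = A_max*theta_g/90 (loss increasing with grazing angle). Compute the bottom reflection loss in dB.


BL = A_max * theta_g / 90 = 3.5 * 29 / 90 = 1.13

1.13 dB


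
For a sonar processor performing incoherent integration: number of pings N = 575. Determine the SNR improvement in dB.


Gain = 5*log10(575) = 13.8

13.8 dB


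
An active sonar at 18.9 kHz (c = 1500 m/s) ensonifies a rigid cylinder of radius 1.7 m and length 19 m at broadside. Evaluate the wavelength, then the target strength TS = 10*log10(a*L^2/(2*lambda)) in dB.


Step 1: lambda = c/f = 1500/18900 = 0.07937 m
Step 2: TS = 10*log10(a*L^2/(2*lambda)) = 10*log10(1.7*19^2/(2*0.07937)) = 35.87

35.87 dB


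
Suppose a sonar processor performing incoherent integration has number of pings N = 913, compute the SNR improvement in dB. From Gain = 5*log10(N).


Gain = 5*log10(913) = 14.8

14.8 dB


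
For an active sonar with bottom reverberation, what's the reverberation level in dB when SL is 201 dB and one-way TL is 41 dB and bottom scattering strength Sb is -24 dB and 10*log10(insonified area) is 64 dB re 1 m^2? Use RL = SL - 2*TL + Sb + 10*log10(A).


RL = SL - 2*TL + Sb + 10*log10(A) = 201 - 2*41 + (-24) + 64 = 159

159 dB


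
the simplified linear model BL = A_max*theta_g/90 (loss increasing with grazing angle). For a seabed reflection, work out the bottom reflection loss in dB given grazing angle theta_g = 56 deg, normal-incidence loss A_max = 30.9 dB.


BL = A_max * theta_g / 90 = 30.9 * 56 / 90 = 19.23

19.23 dB


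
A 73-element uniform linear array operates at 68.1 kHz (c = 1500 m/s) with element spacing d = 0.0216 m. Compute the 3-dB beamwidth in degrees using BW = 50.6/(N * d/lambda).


Step 1: lambda = 1500/68100 = 0.02203 m
Step 2: d/lambda = 0.0216/0.02203 = 0.9805
Step 3: BW = 50.6/(N * d/lambda) = 50.6/(73 * 0.9805) = 0.71

0.71 deg


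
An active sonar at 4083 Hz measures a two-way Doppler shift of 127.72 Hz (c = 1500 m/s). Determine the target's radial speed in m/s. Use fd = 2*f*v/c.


From fd = 2*f*v/c, v = c*fd/(2*f) = 1500 * 127.72 / (2*4083) = 23.46

23.46 m/s


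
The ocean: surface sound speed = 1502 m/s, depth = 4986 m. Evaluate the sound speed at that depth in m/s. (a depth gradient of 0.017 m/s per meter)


c = 1502 + 0.017 * 4986 = 1586.762

1586.762 m/s


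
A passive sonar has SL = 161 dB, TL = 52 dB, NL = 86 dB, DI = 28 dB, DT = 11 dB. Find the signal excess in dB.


SE = SL - TL - NL + DI - DT = 161 - 52 - 86 + 28 - 11 = 40

40 dB


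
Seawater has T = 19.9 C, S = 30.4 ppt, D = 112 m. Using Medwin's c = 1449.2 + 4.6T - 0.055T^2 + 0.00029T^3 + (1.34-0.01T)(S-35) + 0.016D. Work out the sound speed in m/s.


c = 1449.2 + 4.6*19.9 - 0.055*19.9^2 + 0.00029*19.9^3 + (1.34 - 0.01*19.9)*(30.4 - 35) + 0.016*112 = 1517.79

1517.79 m/s


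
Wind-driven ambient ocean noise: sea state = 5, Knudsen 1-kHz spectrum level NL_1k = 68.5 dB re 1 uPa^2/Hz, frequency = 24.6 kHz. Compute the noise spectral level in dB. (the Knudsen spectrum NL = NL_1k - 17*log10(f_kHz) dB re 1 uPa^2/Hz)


NL = NL_1k - 17*log10(f_kHz) = 68.5 - 17*log10(24.6) = 68.5 - (23.65) = 44.85

44.85 dB


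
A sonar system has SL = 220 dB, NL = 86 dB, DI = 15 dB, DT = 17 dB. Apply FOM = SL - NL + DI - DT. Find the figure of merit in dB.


FOM = SL - NL + DI - DT = 220 - 86 + 15 - 17 = 132

132 dB


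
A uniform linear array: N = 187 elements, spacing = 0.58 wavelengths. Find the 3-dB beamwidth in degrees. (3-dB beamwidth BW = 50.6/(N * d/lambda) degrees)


BW = 50.6 / (187 * 0.58) = 50.6 / 108.46 = 0.47

0.47 deg


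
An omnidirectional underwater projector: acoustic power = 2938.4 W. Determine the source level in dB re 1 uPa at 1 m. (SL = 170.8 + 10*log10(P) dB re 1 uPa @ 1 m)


SL = 170.8 + 10*log10(2938.4) = 170.8 + 34.68 = 205.48

205.48 dB


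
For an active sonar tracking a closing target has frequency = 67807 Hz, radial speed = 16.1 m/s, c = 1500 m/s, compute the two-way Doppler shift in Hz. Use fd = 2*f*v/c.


1455.59 Hz


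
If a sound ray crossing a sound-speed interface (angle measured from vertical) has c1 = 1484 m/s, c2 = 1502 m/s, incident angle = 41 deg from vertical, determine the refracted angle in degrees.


41.61 deg


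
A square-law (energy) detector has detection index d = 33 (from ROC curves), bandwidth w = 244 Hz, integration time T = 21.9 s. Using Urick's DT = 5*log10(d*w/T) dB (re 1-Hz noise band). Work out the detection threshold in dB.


DT = 5*log10(d*w/T) = 5*log10(33 * 244 / 21.9) = 5*log10(367.67) = 12.83

12.83 dB


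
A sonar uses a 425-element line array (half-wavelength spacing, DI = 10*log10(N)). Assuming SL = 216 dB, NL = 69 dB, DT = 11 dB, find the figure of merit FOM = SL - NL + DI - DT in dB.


Step 1: DI = 10*log10(425) = 26.28 dB
Step 2: FOM = SL - NL + DI - DT = 216 - 69 + 26.28 - 11 = 162.28

162.28 dB


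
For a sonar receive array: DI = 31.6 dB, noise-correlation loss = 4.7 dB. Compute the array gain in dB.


26.9 dB


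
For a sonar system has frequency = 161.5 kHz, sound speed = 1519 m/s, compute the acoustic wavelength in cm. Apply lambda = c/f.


lambda = c/f = 1519 / 161500 = 0.0094 m = 0.94 cm

0.94 cm


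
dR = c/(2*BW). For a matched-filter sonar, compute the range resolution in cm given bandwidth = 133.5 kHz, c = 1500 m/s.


dR = c/(2*BW) = 1500 / (2 * 133.5e3) = 0.0056 m = 0.56 cm

0.56 cm


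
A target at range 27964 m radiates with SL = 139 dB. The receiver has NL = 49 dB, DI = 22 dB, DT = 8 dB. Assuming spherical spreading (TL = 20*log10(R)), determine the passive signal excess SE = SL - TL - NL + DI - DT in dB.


Step 1: TL = 20*log10(27964) = 88.93 dB
Step 2: SE = 139 - 88.93 - 49 + 22 - 8 = 15.07

15.07 dB


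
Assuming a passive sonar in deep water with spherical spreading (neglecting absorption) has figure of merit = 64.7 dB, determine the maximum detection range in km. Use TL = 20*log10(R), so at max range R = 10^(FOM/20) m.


At max range FOM = TL, so 20*log10(R) = 64.7
R = 10^(64.7/20) = 1717.91 m = 1.72 km

1.72 km


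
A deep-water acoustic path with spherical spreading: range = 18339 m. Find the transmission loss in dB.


TL = 20*log10(18339) = 85.27

85.27 dB


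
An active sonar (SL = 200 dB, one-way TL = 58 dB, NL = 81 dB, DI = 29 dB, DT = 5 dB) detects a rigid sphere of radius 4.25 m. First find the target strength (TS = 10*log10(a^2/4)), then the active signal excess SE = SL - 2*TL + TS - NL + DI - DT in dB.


Step 1: TS = 10*log10(4.25^2/4) = 6.55 dB
Step 2: SE = SL - 2*TL + TS - NL + DI - DT = 200 - 2*58 + (6.55) - 81 + 29 - 5 = 33.55

33.55 dB


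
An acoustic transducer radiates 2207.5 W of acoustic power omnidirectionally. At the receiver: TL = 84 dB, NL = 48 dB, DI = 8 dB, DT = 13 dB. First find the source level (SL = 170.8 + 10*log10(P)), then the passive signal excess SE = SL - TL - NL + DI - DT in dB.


Step 1: SL = 170.8 + 10*log10(2207.5) = 204.24 dB
Step 2: SE = SL - TL - NL + DI - DT = 204.24 - 84 - 48 + 8 - 13 = 67.24

67.24 dB


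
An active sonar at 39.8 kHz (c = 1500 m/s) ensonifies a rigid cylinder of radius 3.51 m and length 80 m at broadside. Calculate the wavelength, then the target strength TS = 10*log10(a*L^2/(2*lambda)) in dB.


Step 1: lambda = c/f = 1500/39800 = 0.03769 m
Step 2: TS = 10*log10(a*L^2/(2*lambda)) = 10*log10(3.51*80^2/(2*0.03769)) = 54.74

54.74 dB


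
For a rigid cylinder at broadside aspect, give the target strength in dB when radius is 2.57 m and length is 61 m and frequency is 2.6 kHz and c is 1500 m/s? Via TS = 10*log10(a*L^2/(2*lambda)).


39.18 dB


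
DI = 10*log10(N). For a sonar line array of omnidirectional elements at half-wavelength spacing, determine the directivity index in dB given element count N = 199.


DI = 10*log10(199) = 22.99

22.99 dB


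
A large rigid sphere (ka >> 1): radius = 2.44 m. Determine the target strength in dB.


1.73 dB


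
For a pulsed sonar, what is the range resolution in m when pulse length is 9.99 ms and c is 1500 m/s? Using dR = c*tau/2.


dR = c*tau/2 = 1500 * 9.99e-3 / 2 = 7.4925

7.4925 m


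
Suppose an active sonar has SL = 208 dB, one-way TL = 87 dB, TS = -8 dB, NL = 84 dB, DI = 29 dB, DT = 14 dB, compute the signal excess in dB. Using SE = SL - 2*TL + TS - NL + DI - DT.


SE = SL - 2*TL + TS - NL + DI - DT = 208 - 2*87 + (-8) - 84 + 29 - 14 = -43

-43 dB


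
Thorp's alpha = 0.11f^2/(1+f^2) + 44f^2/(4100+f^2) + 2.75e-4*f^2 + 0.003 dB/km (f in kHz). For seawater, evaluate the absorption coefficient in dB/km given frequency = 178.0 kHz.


47.785 dB/km


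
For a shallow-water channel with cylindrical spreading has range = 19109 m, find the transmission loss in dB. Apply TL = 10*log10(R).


TL = 10*log10(19109) = 42.81

42.81 dB


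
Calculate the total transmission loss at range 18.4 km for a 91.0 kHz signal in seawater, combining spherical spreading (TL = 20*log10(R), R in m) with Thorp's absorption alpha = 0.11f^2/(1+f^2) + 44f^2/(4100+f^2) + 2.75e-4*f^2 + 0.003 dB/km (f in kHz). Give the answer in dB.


Step 1 (Thorp): alpha = 0.11*8281.0/(1+8281.0) + 44*8281.0/(4100+8281.0) + 2.75e-4*8281.0 + 0.003 = 31.8195 dB/km
Step 2: TL_spread = 20*log10(18400) = 85.3 dB
Step 3: TL_abs = alpha*R = 31.8195 * 18.4 = 585.48 dB
Step 4: TL_total = 85.3 + 585.48 = 670.78

670.78 dB


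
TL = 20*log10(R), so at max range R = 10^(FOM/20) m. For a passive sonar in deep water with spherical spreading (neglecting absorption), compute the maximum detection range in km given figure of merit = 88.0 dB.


At max range FOM = TL, so 20*log10(R) = 88.0
R = 10^(88.0/20) = 25118.86 m = 25.12 km

25.12 km


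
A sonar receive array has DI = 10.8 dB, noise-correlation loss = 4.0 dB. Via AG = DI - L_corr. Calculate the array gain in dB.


6.8 dB


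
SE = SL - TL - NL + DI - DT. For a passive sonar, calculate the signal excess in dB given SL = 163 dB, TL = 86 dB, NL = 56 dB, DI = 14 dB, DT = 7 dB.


28 dB


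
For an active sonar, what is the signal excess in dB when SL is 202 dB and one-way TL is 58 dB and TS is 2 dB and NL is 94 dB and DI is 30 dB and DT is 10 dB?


SE = SL - 2*TL + TS - NL + DI - DT = 202 - 2*58 + (2) - 94 + 30 - 10 = 14

14 dB


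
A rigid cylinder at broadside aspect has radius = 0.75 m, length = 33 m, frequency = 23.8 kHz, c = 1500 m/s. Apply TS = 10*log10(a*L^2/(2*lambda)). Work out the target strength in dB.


38.12 dB


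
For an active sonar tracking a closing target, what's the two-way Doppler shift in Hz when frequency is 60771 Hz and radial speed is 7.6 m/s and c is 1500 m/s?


615.81 Hz


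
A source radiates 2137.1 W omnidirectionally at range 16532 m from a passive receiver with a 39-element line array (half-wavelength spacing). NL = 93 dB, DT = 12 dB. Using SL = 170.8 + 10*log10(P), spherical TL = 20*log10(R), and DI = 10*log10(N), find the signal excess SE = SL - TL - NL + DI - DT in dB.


Step 1: SL = 170.8 + 10*log10(2137.1) = 204.1 dB
Step 2: TL = 20*log10(16532) = 84.37 dB
Step 3: DI = 10*log10(39) = 15.91 dB
Step 4: SE = SL - TL - NL + DI - DT = 204.1 - 84.37 - 93 + 15.91 - 12 = 30.64

30.64 dB


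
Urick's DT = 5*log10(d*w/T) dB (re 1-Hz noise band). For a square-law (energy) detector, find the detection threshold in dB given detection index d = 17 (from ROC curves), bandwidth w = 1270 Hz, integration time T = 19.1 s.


DT = 5*log10(d*w/T) = 5*log10(17 * 1270 / 19.1) = 5*log10(1130.37) = 15.27

15.27 dB


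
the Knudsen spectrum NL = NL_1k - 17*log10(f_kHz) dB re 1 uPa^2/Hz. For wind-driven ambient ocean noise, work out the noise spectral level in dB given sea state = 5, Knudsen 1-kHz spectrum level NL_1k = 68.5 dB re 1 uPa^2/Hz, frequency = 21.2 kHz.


NL = NL_1k - 17*log10(f_kHz) = 68.5 - 17*log10(21.2) = 68.5 - (22.55) = 45.95

45.95 dB


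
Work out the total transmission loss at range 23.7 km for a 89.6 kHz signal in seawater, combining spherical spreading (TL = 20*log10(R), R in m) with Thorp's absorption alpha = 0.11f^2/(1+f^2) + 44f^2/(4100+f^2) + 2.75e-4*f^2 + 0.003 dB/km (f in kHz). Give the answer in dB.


Step 1 (Thorp): alpha = 0.11*8028.16/(1+8028.16) + 44*8028.16/(4100+8028.16) + 2.75e-4*8028.16 + 0.003 = 31.4463 dB/km
Step 2: TL_spread = 20*log10(23700) = 87.49 dB
Step 3: TL_abs = alpha*R = 31.4463 * 23.7 = 745.28 dB
Step 4: TL_total = 87.49 + 745.28 = 832.77

832.77 dB


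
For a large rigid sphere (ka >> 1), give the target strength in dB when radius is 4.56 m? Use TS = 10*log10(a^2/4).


7.16 dB


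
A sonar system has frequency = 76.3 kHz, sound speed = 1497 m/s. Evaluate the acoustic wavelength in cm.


lambda = c/f = 1497 / 76300 = 0.0196 m = 1.96 cm

1.96 cm


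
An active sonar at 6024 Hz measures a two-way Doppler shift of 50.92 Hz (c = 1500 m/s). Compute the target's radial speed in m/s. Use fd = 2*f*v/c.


From fd = 2*f*v/c, v = c*fd/(2*f) = 1500 * 50.92 / (2*6024) = 6.34

6.34 m/s


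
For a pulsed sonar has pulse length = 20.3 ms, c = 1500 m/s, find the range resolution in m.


dR = c*tau/2 = 1500 * 20.3e-3 / 2 = 15.225

15.225 m


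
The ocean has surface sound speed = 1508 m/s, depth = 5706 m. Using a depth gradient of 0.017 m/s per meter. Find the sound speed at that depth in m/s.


c = 1508 + 0.017 * 5706 = 1605.002

1605.002 m/s


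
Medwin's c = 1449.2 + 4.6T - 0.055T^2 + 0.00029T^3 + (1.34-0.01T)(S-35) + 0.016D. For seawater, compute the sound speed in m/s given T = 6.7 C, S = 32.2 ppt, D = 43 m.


c = 1449.2 + 4.6*6.7 - 0.055*6.7^2 + 0.00029*6.7^3 + (1.34 - 0.01*6.7)*(32.2 - 35) + 0.016*43 = 1474.76

1474.76 m/s


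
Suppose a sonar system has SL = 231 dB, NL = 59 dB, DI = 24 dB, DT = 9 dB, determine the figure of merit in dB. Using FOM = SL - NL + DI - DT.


FOM = SL - NL + DI - DT = 231 - 59 + 24 - 9 = 187

187 dB


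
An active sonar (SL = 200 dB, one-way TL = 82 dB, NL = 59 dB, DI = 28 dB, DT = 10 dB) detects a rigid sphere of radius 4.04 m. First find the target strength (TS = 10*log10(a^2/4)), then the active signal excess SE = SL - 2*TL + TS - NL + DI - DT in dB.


Step 1: TS = 10*log10(4.04^2/4) = 6.11 dB
Step 2: SE = SL - 2*TL + TS - NL + DI - DT = 200 - 2*82 + (6.11) - 59 + 28 - 10 = 1.11

1.11 dB


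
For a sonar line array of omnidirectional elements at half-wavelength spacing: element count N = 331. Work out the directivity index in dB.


25.2 dB


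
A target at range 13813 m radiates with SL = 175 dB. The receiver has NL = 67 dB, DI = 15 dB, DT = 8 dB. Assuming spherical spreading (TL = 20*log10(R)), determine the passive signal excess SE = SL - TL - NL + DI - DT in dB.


Step 1: TL = 20*log10(13813) = 82.81 dB
Step 2: SE = 175 - 82.81 - 67 + 15 - 8 = 32.19

32.19 dB


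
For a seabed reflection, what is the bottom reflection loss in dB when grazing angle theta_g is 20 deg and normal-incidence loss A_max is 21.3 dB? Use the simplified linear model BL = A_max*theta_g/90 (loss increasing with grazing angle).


BL = A_max * theta_g / 90 = 21.3 * 20 / 90 = 4.73

4.73 dB


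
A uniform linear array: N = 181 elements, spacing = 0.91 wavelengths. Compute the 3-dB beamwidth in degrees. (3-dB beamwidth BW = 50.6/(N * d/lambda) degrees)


BW = 50.6 / (181 * 0.91) = 50.6 / 164.71 = 0.31

0.31 deg


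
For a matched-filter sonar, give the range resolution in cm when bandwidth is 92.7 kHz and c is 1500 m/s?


dR = c/(2*BW) = 1500 / (2 * 92.7e3) = 0.0081 m = 0.81 cm

0.81 cm


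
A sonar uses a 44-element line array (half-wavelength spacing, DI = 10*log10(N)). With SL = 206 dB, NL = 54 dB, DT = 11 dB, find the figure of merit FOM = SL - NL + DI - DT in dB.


Step 1: DI = 10*log10(44) = 16.43 dB
Step 2: FOM = SL - NL + DI - DT = 206 - 54 + 16.43 - 11 = 157.43

157.43 dB


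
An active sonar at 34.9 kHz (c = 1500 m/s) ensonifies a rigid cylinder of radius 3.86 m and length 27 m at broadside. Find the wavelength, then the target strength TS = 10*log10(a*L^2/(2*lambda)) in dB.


Step 1: lambda = c/f = 1500/34900 = 0.04298 m
Step 2: TS = 10*log10(a*L^2/(2*lambda)) = 10*log10(3.86*27^2/(2*0.04298)) = 45.15

45.15 dB


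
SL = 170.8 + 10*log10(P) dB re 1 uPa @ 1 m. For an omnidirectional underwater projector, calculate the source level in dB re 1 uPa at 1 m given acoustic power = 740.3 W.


SL = 170.8 + 10*log10(740.3) = 170.8 + 28.69 = 199.49

199.49 dB


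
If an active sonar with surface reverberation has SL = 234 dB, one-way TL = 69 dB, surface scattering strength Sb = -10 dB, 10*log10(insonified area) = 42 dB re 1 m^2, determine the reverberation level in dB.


RL = SL - 2*TL + Sb + 10*log10(A) = 234 - 2*69 + (-10) + 42 = 128

128 dB


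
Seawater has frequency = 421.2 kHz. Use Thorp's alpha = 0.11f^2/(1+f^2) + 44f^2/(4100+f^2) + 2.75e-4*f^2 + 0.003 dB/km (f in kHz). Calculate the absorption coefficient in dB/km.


f^2 = 177409.44
alpha = 0.11*177409.44/(1+177409.44) + 44*177409.44/(4100+177409.44) + 2.75e-4*177409.44 + 0.003 = 91.907

91.907 dB/km


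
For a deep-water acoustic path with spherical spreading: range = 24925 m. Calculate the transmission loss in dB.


TL = 20*log10(24925) = 87.93

87.93 dB


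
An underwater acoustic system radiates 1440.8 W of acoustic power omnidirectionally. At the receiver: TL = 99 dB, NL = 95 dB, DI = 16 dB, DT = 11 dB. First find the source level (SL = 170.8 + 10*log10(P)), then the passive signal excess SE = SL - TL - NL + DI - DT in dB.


Step 1: SL = 170.8 + 10*log10(1440.8) = 202.39 dB
Step 2: SE = SL - TL - NL + DI - DT = 202.39 - 99 - 95 + 16 - 11 = 13.39

13.39 dB


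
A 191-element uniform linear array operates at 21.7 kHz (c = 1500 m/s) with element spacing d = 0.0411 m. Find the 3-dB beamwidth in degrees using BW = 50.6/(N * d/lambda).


Step 1: lambda = 1500/21700 = 0.06912 m
Step 2: d/lambda = 0.0411/0.06912 = 0.5946
Step 3: BW = 50.6/(N * d/lambda) = 50.6/(191 * 0.5946) = 0.45

0.45 deg


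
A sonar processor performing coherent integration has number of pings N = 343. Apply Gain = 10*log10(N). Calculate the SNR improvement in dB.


Gain = 10*log10(343) = 25.35

25.35 dB


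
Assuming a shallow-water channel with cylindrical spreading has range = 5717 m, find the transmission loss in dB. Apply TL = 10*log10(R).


TL = 10*log10(5717) = 37.57

37.57 dB


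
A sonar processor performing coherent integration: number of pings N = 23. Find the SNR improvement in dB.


Gain = 10*log10(23) = 13.62

13.62 dB


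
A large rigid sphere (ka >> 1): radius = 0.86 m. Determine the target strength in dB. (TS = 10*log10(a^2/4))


TS = 10*log10(0.86^2 / 4) = 10*log10(0.1849) = -7.33

-7.33 dB


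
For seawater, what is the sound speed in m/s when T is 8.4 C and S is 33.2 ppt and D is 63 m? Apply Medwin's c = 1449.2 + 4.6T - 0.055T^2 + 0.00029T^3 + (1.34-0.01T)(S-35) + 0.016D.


c = 1449.2 + 4.6*8.4 - 0.055*8.4^2 + 0.00029*8.4^3 + (1.34 - 0.01*8.4)*(33.2 - 35) + 0.016*63 = 1482.88

1482.88 m/s


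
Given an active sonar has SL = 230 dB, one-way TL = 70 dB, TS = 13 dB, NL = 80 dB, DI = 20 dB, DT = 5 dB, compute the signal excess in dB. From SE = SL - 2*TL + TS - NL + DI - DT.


SE = SL - 2*TL + TS - NL + DI - DT = 230 - 2*70 + (13) - 80 + 20 - 5 = 38

38 dB


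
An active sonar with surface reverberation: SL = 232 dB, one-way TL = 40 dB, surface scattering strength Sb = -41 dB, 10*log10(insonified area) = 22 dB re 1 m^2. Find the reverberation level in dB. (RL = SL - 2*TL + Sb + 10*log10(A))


RL = SL - 2*TL + Sb + 10*log10(A) = 232 - 2*40 + (-41) + 22 = 133

133 dB


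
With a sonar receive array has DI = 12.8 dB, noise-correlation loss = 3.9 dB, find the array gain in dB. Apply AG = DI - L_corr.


AG = DI - L_corr = 12.8 - 3.9 = 8.9

8.9 dB


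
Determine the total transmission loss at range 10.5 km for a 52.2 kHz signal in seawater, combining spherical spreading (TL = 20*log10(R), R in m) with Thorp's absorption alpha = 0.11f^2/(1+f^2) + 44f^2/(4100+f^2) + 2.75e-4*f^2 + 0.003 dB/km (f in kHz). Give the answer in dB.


Step 1 (Thorp): alpha = 0.11*2724.84/(1+2724.84) + 44*2724.84/(4100+2724.84) + 2.75e-4*2724.84 + 0.003 = 18.4294 dB/km
Step 2: TL_spread = 20*log10(10500) = 80.42 dB
Step 3: TL_abs = alpha*R = 18.4294 * 10.5 = 193.51 dB
Step 4: TL_total = 80.42 + 193.51 = 273.93

273.93 dB


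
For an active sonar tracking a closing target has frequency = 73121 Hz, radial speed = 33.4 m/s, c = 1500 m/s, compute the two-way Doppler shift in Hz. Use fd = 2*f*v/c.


fd = 2*f*v/c = 2 * 73121 * 33.4 / 1500 = 3256.32

3256.32 Hz


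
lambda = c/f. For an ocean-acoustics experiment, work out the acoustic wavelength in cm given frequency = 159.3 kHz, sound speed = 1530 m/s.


lambda = c/f = 1530 / 159300 = 0.0096 m = 0.96 cm

0.96 cm


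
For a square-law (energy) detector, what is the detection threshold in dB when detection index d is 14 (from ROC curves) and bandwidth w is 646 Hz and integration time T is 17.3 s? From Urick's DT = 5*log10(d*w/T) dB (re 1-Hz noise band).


DT = 5*log10(d*w/T) = 5*log10(14 * 646 / 17.3) = 5*log10(522.77) = 13.59

13.59 dB


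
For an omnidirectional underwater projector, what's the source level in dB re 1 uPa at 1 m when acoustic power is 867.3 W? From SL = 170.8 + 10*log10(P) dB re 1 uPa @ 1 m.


SL = 170.8 + 10*log10(867.3) = 170.8 + 29.38 = 200.18

200.18 dB


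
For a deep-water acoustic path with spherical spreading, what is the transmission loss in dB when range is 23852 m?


87.55 dB


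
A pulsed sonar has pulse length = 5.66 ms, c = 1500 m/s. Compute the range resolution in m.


dR = c*tau/2 = 1500 * 5.66e-3 / 2 = 4.245

4.245 m


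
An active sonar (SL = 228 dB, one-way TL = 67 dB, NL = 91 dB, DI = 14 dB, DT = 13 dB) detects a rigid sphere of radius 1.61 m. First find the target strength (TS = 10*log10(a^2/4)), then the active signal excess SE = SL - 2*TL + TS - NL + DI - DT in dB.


Step 1: TS = 10*log10(1.61^2/4) = -1.88 dB
Step 2: SE = SL - 2*TL + TS - NL + DI - DT = 228 - 2*67 + (-1.88) - 91 + 14 - 13 = 2.12

2.12 dB


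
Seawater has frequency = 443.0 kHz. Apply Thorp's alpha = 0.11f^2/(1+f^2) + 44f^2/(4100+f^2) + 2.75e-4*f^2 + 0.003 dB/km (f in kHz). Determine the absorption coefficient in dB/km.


f^2 = 196249.0
alpha = 0.11*196249.0/(1+196249.0) + 44*196249.0/(4100+196249.0) + 2.75e-4*196249.0 + 0.003 = 97.181

97.181 dB/km


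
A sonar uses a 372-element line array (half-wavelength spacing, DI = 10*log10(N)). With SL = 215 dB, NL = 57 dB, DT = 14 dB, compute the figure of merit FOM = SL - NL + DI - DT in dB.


Step 1: DI = 10*log10(372) = 25.71 dB
Step 2: FOM = SL - NL + DI - DT = 215 - 57 + 25.71 - 14 = 169.71

169.71 dB


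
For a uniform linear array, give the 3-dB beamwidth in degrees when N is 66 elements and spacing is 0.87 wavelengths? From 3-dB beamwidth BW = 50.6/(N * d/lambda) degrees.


0.88 deg


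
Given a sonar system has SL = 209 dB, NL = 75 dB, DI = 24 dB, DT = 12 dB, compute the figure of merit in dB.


FOM = SL - NL + DI - DT = 209 - 75 + 24 - 12 = 146

146 dB


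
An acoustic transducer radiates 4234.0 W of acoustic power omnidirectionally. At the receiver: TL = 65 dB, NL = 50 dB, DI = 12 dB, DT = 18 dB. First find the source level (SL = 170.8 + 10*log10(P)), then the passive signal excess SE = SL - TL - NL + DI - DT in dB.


Step 1: SL = 170.8 + 10*log10(4234.0) = 207.07 dB
Step 2: SE = SL - TL - NL + DI - DT = 207.07 - 65 - 50 + 12 - 18 = 86.07

86.07 dB


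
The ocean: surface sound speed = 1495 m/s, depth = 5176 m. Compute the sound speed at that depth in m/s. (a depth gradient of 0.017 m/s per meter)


c = 1495 + 0.017 * 5176 = 1582.992

1582.992 m/s


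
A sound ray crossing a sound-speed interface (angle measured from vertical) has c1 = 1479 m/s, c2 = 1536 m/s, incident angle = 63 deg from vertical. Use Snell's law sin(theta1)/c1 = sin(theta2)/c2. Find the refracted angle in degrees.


67.72 deg


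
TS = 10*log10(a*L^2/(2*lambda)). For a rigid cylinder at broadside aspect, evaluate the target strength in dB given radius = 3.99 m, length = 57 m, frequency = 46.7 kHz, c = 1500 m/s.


53.05 dB


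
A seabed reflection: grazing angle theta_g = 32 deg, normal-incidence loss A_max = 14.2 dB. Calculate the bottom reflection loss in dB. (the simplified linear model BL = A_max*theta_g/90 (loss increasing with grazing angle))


BL = A_max * theta_g / 90 = 14.2 * 32 / 90 = 5.05

5.05 dB


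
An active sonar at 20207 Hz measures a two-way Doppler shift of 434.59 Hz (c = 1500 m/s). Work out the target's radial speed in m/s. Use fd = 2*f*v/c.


16.13 m/s


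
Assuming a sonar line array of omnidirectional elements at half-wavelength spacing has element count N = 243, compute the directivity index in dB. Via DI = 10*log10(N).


DI = 10*log10(243) = 23.86

23.86 dB


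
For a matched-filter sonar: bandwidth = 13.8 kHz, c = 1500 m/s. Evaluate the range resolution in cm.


5.43 cm


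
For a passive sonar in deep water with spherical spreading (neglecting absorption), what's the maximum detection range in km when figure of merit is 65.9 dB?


At max range FOM = TL, so 20*log10(R) = 65.9
R = 10^(65.9/20) = 1972.42 m = 1.97 km

1.97 km


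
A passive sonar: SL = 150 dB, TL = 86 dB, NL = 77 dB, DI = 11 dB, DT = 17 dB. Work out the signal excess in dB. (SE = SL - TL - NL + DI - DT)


-19 dB


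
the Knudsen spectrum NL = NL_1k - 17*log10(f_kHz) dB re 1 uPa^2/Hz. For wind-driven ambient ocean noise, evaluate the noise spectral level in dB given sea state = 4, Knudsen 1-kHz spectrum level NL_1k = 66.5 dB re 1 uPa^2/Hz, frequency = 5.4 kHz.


54.05 dB


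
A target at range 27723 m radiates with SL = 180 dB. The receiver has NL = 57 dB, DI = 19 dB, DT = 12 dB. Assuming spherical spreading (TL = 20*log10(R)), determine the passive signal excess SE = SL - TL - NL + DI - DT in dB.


Step 1: TL = 20*log10(27723) = 88.86 dB
Step 2: SE = 180 - 88.86 - 57 + 19 - 12 = 41.14

41.14 dB


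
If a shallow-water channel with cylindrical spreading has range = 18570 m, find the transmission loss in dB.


TL = 10*log10(18570) = 42.69

42.69 dB


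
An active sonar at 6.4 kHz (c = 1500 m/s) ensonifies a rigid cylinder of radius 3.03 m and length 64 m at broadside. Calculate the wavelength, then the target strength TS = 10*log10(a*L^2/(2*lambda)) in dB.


Step 1: lambda = c/f = 1500/6400 = 0.23438 m
Step 2: TS = 10*log10(a*L^2/(2*lambda)) = 10*log10(3.03*64^2/(2*0.23438)) = 44.23

44.23 dB


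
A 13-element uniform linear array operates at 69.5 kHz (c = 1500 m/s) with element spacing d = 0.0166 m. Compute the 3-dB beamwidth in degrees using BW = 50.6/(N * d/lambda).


5.06 deg


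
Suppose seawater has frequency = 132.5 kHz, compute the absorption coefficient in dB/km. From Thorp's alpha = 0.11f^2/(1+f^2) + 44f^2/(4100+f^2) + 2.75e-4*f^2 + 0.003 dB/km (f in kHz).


40.611 dB/km


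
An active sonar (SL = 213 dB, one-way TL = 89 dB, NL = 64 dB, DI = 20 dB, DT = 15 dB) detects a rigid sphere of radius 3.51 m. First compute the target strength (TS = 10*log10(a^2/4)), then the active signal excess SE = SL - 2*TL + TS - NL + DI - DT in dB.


Step 1: TS = 10*log10(3.51^2/4) = 4.89 dB
Step 2: SE = SL - 2*TL + TS - NL + DI - DT = 213 - 2*89 + (4.89) - 64 + 20 - 15 = -19.11

-19.11 dB


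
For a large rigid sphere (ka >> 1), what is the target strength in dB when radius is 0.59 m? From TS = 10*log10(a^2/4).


TS = 10*log10(0.59^2 / 4) = 10*log10(0.087025) = -10.6

-10.6 dB


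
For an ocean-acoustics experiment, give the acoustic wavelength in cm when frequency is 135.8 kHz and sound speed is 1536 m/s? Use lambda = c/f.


1.13 cm


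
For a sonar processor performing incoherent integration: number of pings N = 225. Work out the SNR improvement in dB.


Gain = 5*log10(225) = 11.76

11.76 dB


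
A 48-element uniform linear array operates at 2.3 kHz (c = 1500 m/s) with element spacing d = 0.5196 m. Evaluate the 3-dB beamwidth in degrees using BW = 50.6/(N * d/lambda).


Step 1: lambda = 1500/2300 = 0.65217 m
Step 2: d/lambda = 0.5196/0.65217 = 0.7967
Step 3: BW = 50.6/(N * d/lambda) = 50.6/(48 * 0.7967) = 1.32

1.32 deg


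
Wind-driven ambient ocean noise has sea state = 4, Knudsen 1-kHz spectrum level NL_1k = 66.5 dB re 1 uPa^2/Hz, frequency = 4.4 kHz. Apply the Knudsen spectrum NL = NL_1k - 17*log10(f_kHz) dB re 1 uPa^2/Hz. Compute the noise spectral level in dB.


55.56 dB


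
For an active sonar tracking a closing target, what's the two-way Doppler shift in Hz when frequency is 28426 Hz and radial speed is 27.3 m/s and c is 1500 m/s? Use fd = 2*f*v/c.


fd = 2*f*v/c = 2 * 28426 * 27.3 / 1500 = 1034.71

1034.71 Hz


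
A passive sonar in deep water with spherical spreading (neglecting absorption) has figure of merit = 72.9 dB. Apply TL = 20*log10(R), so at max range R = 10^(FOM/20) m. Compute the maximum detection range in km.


4.42 km


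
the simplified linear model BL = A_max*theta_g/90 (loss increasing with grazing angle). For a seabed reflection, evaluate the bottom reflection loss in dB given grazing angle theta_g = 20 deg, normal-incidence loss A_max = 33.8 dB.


BL = A_max * theta_g / 90 = 33.8 * 20 / 90 = 7.51

7.51 dB


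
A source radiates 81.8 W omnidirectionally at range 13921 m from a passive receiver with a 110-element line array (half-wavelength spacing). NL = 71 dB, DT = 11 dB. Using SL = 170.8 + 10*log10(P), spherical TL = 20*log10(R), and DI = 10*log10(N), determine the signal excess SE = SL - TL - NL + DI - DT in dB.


45.47 dB


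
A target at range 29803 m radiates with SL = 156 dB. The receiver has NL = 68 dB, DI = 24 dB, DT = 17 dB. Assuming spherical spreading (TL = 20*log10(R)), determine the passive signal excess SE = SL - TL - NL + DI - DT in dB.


Step 1: TL = 20*log10(29803) = 89.49 dB
Step 2: SE = 156 - 89.49 - 68 + 24 - 17 = 5.51

5.51 dB


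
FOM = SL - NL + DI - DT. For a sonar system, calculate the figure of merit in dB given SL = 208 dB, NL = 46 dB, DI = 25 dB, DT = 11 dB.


FOM = SL - NL + DI - DT = 208 - 46 + 25 - 11 = 176

176 dB


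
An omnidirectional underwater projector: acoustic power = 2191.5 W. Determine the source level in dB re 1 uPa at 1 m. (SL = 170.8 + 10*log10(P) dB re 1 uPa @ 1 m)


SL = 170.8 + 10*log10(2191.5) = 170.8 + 33.41 = 204.21

204.21 dB


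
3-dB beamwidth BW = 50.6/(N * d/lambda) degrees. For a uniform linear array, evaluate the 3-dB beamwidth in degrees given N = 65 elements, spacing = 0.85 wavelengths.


BW = 50.6 / (65 * 0.85) = 50.6 / 55.25 = 0.92

0.92 deg


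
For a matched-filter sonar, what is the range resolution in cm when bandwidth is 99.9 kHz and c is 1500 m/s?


0.75 cm


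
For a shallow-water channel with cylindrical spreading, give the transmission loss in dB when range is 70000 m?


TL = 10*log10(70000) = 48.45

48.45 dB


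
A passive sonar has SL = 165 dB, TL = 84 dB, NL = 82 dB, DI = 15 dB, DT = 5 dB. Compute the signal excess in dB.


9 dB


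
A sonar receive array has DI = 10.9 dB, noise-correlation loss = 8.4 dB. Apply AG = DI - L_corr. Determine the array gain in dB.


2.5 dB


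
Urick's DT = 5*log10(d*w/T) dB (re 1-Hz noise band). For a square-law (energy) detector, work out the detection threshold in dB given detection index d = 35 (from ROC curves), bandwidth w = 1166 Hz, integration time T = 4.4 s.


DT = 5*log10(d*w/T) = 5*log10(35 * 1166 / 4.4) = 5*log10(9275.0) = 19.84

19.84 dB


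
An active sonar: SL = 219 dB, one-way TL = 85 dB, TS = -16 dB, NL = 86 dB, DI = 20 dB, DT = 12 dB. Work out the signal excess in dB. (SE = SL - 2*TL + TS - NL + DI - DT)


-45 dB


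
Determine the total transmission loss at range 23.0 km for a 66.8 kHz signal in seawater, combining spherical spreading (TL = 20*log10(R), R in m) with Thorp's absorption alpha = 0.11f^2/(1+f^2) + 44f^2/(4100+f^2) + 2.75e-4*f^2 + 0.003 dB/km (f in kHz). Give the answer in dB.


Step 1 (Thorp): alpha = 0.11*4462.24/(1+4462.24) + 44*4462.24/(4100+4462.24) + 2.75e-4*4462.24 + 0.003 = 24.2708 dB/km
Step 2: TL_spread = 20*log10(23000) = 87.23 dB
Step 3: TL_abs = alpha*R = 24.2708 * 23.0 = 558.23 dB
Step 4: TL_total = 87.23 + 558.23 = 645.46

645.46 dB
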